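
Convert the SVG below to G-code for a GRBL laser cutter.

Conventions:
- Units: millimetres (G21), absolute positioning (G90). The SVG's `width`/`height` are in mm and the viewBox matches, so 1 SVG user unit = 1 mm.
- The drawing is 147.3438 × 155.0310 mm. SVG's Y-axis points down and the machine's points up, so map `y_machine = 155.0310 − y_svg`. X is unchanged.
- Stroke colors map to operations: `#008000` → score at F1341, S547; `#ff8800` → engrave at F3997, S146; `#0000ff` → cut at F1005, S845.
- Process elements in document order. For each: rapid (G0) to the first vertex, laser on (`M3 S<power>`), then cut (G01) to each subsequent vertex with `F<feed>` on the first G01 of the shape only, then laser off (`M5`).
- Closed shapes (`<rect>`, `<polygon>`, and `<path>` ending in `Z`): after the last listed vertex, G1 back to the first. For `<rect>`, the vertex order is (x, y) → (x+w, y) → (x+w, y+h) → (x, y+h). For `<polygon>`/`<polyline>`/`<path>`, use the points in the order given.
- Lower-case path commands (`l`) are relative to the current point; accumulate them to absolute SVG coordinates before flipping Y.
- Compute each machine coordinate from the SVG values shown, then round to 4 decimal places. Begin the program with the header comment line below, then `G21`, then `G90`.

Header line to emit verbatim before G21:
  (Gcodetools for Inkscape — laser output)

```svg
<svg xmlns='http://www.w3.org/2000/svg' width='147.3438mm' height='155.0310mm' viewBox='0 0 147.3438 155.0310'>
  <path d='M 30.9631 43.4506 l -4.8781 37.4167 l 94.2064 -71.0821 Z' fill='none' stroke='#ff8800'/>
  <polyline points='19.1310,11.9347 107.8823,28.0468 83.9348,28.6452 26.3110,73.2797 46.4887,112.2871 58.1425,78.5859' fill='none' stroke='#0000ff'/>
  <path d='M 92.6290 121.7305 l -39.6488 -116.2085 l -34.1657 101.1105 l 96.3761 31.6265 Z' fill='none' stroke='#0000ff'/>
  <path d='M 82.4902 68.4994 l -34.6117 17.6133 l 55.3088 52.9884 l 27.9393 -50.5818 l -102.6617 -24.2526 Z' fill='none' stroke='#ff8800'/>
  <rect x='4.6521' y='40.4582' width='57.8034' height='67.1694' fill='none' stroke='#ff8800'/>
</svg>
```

1 u = 1 mm; y_m = 155.0310 − y.

[1] `<path>` closed polygon, #ff8800→engrave S146 F3997: (30.9631,111.5804) → (26.0850,74.1637) → (120.2914,145.2458) → (30.9631,111.5804) (closed)

[2] `<polyline>` open polyline, #0000ff→cut S845 F1005: (19.1310,143.0963) → (107.8823,126.9842) → (83.9348,126.3858) → (26.3110,81.7513) → (46.4887,42.7439) → (58.1425,76.4451)

[3] `<path>` closed polygon, #0000ff→cut S845 F1005: (92.6290,33.3005) → (52.9802,149.5090) → (18.8145,48.3985) → (115.1906,16.7720) → (92.6290,33.3005) (closed)

[4] `<path>` closed polygon, #ff8800→engrave S146 F3997: (82.4902,86.5316) → (47.8785,68.9183) → (103.1873,15.9299) → (131.1266,66.5117) → (28.4649,90.7643) → (82.4902,86.5316) (closed)

[5] `<rect>` rectangle, #ff8800→engrave S146 F3997: (4.6521,114.5728) → (62.4555,114.5728) → (62.4555,47.4034) → (4.6521,47.4034) → (4.6521,114.5728) (closed)

(Gcodetools for Inkscape — laser output)
G21
G90
G0 X30.9631 Y111.5804
M3 S146
G01 X26.0850 Y74.1637 F3997
G01 X120.2914 Y145.2458
G01 X30.9631 Y111.5804
M5
G0 X19.1310 Y143.0963
M3 S845
G01 X107.8823 Y126.9842 F1005
G01 X83.9348 Y126.3858
G01 X26.3110 Y81.7513
G01 X46.4887 Y42.7439
G01 X58.1425 Y76.4451
M5
G0 X92.6290 Y33.3005
M3 S845
G01 X52.9802 Y149.5090 F1005
G01 X18.8145 Y48.3985
G01 X115.1906 Y16.7720
G01 X92.6290 Y33.3005
M5
G0 X82.4902 Y86.5316
M3 S146
G01 X47.8785 Y68.9183 F3997
G01 X103.1873 Y15.9299
G01 X131.1266 Y66.5117
G01 X28.4649 Y90.7643
G01 X82.4902 Y86.5316
M5
G0 X4.6521 Y114.5728
M3 S146
G01 X62.4555 Y114.5728 F3997
G01 X62.4555 Y47.4034
G01 X4.6521 Y47.4034
G01 X4.6521 Y114.5728
M5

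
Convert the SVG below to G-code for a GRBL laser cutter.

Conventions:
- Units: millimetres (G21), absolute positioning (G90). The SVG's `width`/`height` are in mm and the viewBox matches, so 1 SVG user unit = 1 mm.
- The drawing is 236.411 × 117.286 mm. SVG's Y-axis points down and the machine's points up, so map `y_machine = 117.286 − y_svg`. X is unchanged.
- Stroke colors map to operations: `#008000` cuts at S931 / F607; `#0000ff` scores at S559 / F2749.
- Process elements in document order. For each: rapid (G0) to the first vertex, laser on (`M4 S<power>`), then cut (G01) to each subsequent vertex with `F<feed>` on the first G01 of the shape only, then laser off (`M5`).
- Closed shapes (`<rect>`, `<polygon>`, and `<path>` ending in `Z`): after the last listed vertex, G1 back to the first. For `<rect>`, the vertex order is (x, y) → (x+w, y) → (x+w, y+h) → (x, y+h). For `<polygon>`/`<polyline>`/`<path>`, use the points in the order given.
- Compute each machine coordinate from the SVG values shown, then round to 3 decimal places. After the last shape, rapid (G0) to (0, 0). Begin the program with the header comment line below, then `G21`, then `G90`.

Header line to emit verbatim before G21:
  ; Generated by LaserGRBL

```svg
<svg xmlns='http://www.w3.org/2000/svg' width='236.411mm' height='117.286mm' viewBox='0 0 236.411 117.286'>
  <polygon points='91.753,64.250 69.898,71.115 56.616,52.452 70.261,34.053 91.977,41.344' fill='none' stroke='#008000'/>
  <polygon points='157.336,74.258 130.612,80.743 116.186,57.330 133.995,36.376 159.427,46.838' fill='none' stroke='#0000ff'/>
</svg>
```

viewBox `0 0 236.411 117.286` with mm width/height → 1 unit = 1 mm. Flip: y_m = 117.286 − y_svg.

**Shape 1** — `<polygon>` regular polygon, stroke `#008000` → cut (S931, F607). Machine vertices: (91.753,53.036) → (69.898,46.171) → (56.616,64.834) → (70.261,83.233) → (91.977,75.942) → (91.753,53.036). Closed: final G1 returns to the first vertex.

**Shape 2** — `<polygon>` regular polygon, stroke `#0000ff` → score (S559, F2749). Machine vertices: (157.336,43.028) → (130.612,36.543) → (116.186,59.956) → (133.995,80.910) → (159.427,70.448) → (157.336,43.028). Closed: final G1 returns to the first vertex.

; Generated by LaserGRBL
G21
G90
G0 X91.753 Y53.036
M4 S931
G01 X69.898 Y46.171 F607
G01 X56.616 Y64.834
G01 X70.261 Y83.233
G01 X91.977 Y75.942
G01 X91.753 Y53.036
M5
G0 X157.336 Y43.028
M4 S559
G01 X130.612 Y36.543 F2749
G01 X116.186 Y59.956
G01 X133.995 Y80.910
G01 X159.427 Y70.448
G01 X157.336 Y43.028
M5
G0 X0.000 Y0.000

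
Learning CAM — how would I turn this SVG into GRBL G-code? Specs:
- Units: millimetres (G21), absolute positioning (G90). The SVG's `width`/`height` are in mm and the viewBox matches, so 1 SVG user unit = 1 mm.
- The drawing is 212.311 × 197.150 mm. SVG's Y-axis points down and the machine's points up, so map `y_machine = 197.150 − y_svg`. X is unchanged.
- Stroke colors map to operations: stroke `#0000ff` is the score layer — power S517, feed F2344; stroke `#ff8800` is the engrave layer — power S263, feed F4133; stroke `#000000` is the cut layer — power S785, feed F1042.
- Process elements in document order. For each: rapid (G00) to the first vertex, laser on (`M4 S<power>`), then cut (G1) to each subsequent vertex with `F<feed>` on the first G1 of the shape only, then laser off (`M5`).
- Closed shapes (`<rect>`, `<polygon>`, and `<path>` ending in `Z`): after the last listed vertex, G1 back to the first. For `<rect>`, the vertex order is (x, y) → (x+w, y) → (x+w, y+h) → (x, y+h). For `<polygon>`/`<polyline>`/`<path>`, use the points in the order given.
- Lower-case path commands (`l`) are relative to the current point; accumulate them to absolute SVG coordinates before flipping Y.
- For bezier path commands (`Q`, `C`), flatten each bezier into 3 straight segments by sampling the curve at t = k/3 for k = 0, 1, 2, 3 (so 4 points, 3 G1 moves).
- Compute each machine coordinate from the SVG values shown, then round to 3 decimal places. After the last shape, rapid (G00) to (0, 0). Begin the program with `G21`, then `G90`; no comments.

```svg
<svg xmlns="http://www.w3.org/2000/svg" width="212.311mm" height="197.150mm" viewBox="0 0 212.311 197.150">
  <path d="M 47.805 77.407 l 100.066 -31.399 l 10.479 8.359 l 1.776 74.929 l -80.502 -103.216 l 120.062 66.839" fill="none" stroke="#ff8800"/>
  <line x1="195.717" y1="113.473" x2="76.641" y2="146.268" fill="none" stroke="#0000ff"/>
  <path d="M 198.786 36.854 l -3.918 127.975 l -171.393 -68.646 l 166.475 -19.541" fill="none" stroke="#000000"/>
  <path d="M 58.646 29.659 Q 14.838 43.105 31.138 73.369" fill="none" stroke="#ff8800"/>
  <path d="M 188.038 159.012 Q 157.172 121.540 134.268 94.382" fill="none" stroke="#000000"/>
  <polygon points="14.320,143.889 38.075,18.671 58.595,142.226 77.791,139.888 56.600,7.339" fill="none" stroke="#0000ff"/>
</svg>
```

G21
G90
G00 X47.805 Y119.743
M4 S263
G1 X147.871 Y151.142 F4133
G1 X158.350 Y142.783
G1 X160.126 Y67.854
G1 X79.624 Y171.070
G1 X199.686 Y104.231
M5
G00 X195.717 Y83.677
M4 S517
G1 X76.641 Y50.882 F2344
M5
G00 X198.786 Y160.296
M4 S785
G1 X194.868 Y32.321 F1042
G1 X23.475 Y100.967
G1 X189.950 Y120.508
M5
G00 X58.646 Y167.491
M4 S263
G1 X36.119 Y156.658 F4133
G1 X26.950 Y142.088
G1 X31.138 Y123.781
M5
G00 X188.038 Y38.138
M4 S785
G1 X168.345 Y61.973 F1042
G1 X150.422 Y83.517
G1 X134.268 Y102.768
M5
G00 X14.320 Y53.261
M4 S517
G1 X38.075 Y178.479 F2344
G1 X58.595 Y54.924
G1 X77.791 Y57.262
G1 X56.600 Y189.811
G1 X14.320 Y53.261
M5
G00 X0.000 Y0.000

Since the viewBox matches the mm dimensions, user units are millimetres directly. The only transform is the Y-flip y_m = 197.150 − y_svg.

Shape 1 is a open polyline drawn with `<path>`. Its stroke #ff8800 means engrave at S263, F4133. After flipping Y the toolpath is (47.805,119.743) → (147.871,151.142) → (158.350,142.783) → (160.126,67.854) → (79.624,171.070) → (199.686,104.231).

Shape 2 is a line segment drawn with `<line>`. Its stroke #0000ff means score at S517, F2344. After flipping Y the toolpath is (195.717,83.677) → (76.641,50.882).

Shape 3 is a open polyline drawn with `<path>`. Its stroke #000000 means cut at S785, F1042. After flipping Y the toolpath is (198.786,160.296) → (194.868,32.321) → (23.475,100.967) → (189.950,120.508).

Shape 4 is a quadratic bezier drawn with `<path>`. Its stroke #ff8800 means engrave at S263, F4133. After flipping Y the toolpath is (58.646,167.491) → (36.119,156.658) → (26.950,142.088) → (31.138,123.781).

Shape 5 is a quadratic bezier drawn with `<path>`. Its stroke #000000 means cut at S785, F1042. After flipping Y the toolpath is (188.038,38.138) → (168.345,61.973) → (150.422,83.517) → (134.268,102.768).

Shape 6 is a closed polygon drawn with `<polygon>`. Its stroke #0000ff means score at S517, F2344. After flipping Y the toolpath is (14.320,53.261) → (38.075,178.479) → (58.595,54.924) → (77.791,57.262) → (56.600,189.811) → (14.320,53.261), returning to the start.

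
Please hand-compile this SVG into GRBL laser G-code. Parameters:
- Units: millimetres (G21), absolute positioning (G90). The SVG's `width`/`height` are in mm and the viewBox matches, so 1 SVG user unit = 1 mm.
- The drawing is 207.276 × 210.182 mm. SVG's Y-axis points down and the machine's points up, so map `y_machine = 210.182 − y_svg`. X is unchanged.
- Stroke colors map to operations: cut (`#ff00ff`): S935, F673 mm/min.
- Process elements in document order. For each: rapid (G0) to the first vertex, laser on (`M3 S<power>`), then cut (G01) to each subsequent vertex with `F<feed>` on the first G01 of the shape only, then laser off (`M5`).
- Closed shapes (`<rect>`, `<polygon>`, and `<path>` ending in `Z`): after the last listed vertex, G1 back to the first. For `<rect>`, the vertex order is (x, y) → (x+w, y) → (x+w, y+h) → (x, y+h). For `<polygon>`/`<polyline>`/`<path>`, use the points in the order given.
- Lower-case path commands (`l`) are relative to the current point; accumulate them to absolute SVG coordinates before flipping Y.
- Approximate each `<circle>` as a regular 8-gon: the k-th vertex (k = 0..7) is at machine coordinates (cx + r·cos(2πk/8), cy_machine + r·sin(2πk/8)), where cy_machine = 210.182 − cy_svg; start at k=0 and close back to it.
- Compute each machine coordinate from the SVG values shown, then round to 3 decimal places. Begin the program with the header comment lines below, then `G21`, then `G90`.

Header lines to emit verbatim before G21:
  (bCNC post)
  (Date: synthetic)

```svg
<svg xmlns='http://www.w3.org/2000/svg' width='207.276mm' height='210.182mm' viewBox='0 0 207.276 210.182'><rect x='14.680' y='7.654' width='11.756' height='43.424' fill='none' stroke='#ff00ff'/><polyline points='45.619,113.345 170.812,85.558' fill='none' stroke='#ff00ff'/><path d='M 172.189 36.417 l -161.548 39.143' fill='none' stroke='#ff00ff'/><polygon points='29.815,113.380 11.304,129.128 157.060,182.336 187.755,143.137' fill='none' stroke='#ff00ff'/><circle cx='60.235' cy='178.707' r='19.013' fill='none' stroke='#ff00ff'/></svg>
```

(bCNC post)
(Date: synthetic)
G21
G90
G0 X14.680 Y202.528
M3 S935
G01 X26.436 Y202.528 F673
G01 X26.436 Y159.104
G01 X14.680 Y159.104
G01 X14.680 Y202.528
M5
G0 X45.619 Y96.837
M3 S935
G01 X170.812 Y124.624 F673
M5
G0 X172.189 Y173.765
M3 S935
G01 X10.641 Y134.622 F673
M5
G0 X29.815 Y96.802
M3 S935
G01 X11.304 Y81.054 F673
G01 X157.060 Y27.846
G01 X187.755 Y67.045
G01 X29.815 Y96.802
M5
G0 X79.248 Y31.475
M3 S935
G01 X73.679 Y44.919 F673
G01 X60.235 Y50.488
G01 X46.791 Y44.919
G01 X41.222 Y31.475
G01 X46.791 Y18.031
G01 X60.235 Y12.462
G01 X73.679 Y18.031
G01 X79.248 Y31.475
M5

viewBox `0 0 207.276 210.182` with mm width/height → 1 unit = 1 mm. Flip: y_m = 210.182 − y_svg.

**Shape 1** — `<rect>` rectangle, stroke `#ff00ff` → cut (S935, F673). Machine vertices: (14.680,202.528) → (26.436,202.528) → (26.436,159.104) → (14.680,159.104) → (14.680,202.528). Closed: final G1 returns to the first vertex.

**Shape 2** — `<polyline>` line segment, stroke `#ff00ff` → cut (S935, F673). Machine vertices: (45.619,96.837) → (170.812,124.624). Open path.

**Shape 3** — `<path>` line segment, stroke `#ff00ff` → cut (S935, F673). Machine vertices: (172.189,173.765) → (10.641,134.622). Open path.

**Shape 4** — `<polygon>` closed polygon, stroke `#ff00ff` → cut (S935, F673). Machine vertices: (29.815,96.802) → (11.304,81.054) → (157.060,27.846) → (187.755,67.045) → (29.815,96.802). Closed: final G1 returns to the first vertex.

**Shape 5** — `<circle>` circle, stroke `#ff00ff` → cut (S935, F673). Machine vertices: (79.248,31.475) → (73.679,44.919) → (60.235,50.488) → (46.791,44.919) → (41.222,31.475) → (46.791,18.031) → (60.235,12.462) → (73.679,18.031) → (79.248,31.475). Closed: final G1 returns to the first vertex.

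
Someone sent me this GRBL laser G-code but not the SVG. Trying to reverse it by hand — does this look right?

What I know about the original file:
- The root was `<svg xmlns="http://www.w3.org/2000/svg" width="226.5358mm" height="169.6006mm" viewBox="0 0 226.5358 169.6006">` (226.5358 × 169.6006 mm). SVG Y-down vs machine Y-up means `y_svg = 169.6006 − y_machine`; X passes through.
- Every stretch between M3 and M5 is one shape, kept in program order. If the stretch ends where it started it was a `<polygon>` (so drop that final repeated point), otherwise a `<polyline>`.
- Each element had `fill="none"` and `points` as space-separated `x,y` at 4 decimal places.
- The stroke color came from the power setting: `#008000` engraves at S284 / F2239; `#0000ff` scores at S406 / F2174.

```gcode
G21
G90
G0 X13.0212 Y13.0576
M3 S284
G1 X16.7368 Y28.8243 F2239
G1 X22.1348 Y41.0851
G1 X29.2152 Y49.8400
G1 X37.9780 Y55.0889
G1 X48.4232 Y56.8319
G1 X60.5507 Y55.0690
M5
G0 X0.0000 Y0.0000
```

y_svg = 169.6006 − y_m. Every run uses S284, so all elements get stroke `#008000` (engrave).

[1] open run; points: 13.0212,156.5430 16.7368,140.7763 22.1348,128.5155 29.2152,119.7606 37.9780,114.5117 48.4232,112.7687 60.5507,114.5316

<svg xmlns="http://www.w3.org/2000/svg" width="226.5358mm" height="169.6006mm" viewBox="0 0 226.5358 169.6006">
  <polyline points="13.0212,156.5430 16.7368,140.7763 22.1348,128.5155 29.2152,119.7606 37.9780,114.5117 48.4232,112.7687 60.5507,114.5316" fill="none" stroke="#008000"/>
</svg>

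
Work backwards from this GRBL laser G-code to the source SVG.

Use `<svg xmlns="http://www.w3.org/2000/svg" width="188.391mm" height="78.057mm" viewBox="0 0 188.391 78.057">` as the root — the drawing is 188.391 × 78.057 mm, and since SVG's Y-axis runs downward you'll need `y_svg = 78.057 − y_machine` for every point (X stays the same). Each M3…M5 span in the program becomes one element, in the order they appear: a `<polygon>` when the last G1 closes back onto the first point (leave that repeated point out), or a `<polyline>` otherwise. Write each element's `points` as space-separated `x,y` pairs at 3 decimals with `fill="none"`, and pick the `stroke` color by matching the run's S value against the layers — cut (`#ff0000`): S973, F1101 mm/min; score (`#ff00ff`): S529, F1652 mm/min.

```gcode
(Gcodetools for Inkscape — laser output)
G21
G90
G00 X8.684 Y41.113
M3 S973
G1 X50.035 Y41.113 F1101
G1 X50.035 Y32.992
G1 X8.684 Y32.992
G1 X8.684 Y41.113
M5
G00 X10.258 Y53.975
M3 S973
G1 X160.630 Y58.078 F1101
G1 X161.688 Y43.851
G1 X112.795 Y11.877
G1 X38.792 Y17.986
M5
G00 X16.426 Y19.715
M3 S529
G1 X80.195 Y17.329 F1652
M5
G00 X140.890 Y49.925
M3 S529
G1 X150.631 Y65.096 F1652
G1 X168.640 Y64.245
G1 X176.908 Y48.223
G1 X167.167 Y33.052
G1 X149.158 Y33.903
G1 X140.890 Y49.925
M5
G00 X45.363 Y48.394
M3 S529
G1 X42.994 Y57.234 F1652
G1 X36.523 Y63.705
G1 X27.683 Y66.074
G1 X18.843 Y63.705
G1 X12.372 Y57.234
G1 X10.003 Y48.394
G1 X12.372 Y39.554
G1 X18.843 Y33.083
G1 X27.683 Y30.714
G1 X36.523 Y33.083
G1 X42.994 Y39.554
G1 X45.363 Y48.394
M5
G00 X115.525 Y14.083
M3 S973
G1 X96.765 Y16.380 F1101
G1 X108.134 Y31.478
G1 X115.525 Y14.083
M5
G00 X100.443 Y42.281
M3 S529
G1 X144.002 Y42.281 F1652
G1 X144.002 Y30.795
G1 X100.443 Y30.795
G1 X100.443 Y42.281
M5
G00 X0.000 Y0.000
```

<svg xmlns="http://www.w3.org/2000/svg" width="188.391mm" height="78.057mm" viewBox="0 0 188.391 78.057">
  <polygon points="8.684,36.944 50.035,36.944 50.035,45.065 8.684,45.065" fill="none" stroke="#ff0000"/>
  <polyline points="10.258,24.082 160.630,19.979 161.688,34.206 112.795,66.180 38.792,60.071" fill="none" stroke="#ff0000"/>
  <polyline points="16.426,58.342 80.195,60.728" fill="none" stroke="#ff00ff"/>
  <polygon points="140.890,28.132 150.631,12.961 168.640,13.812 176.908,29.834 167.167,45.005 149.158,44.154" fill="none" stroke="#ff00ff"/>
  <polygon points="45.363,29.663 42.994,20.823 36.523,14.352 27.683,11.983 18.843,14.352 12.372,20.823 10.003,29.663 12.372,38.503 18.843,44.974 27.683,47.343 36.523,44.974 42.994,38.503" fill="none" stroke="#ff00ff"/>
  <polygon points="115.525,63.974 96.765,61.677 108.134,46.579" fill="none" stroke="#ff0000"/>
  <polygon points="100.443,35.776 144.002,35.776 144.002,47.262 100.443,47.262" fill="none" stroke="#ff00ff"/>
</svg>

Each laser-on run becomes one SVG element. Flip Y back into SVG space with y_svg = 78.057 − y_machine.

Run 1: S973 ⇒ cut layer `#ff0000`. The run returns to its start, so emit a `<polygon>` with points (Y-flipped): 8.684,36.944 50.035,36.944 50.035,45.065 8.684,45.065.

Run 2: power S973 maps to stroke `#ff0000` (cut). The run is open, so emit a `<polyline>` with points (Y-flipped): 10.258,24.082 160.630,19.979 161.688,34.206 112.795,66.180 38.792,60.071.

Run 3: power S529 maps to stroke `#ff00ff` (score). The run is open, so emit a `<polyline>` with points (Y-flipped): 16.426,58.342 80.195,60.728.

Run 4: power S529 maps to stroke `#ff00ff` (score). The run returns to its start, so emit a `<polygon>` with points (Y-flipped): 140.890,28.132 150.631,12.961 168.640,13.812 176.908,29.834 167.167,45.005 149.158,44.154.

Run 5: the run's S529 means `#ff00ff` (score). The run returns to its start, so emit a `<polygon>` with points (Y-flipped): 45.363,29.663 42.994,20.823 36.523,14.352 27.683,11.983 18.843,14.352 12.372,20.823 10.003,29.663 12.372,38.503 18.843,44.974 27.683,47.343 36.523,44.974 42.994,38.503.

Run 6: the run's S973 means `#ff0000` (cut). The run returns to its start, so emit a `<polygon>` with points (Y-flipped): 115.525,63.974 96.765,61.677 108.134,46.579.

Run 7: power S529 maps to stroke `#ff00ff` (score). The run returns to its start, so emit a `<polygon>` with points (Y-flipped): 100.443,35.776 144.002,35.776 144.002,47.262 100.443,47.262.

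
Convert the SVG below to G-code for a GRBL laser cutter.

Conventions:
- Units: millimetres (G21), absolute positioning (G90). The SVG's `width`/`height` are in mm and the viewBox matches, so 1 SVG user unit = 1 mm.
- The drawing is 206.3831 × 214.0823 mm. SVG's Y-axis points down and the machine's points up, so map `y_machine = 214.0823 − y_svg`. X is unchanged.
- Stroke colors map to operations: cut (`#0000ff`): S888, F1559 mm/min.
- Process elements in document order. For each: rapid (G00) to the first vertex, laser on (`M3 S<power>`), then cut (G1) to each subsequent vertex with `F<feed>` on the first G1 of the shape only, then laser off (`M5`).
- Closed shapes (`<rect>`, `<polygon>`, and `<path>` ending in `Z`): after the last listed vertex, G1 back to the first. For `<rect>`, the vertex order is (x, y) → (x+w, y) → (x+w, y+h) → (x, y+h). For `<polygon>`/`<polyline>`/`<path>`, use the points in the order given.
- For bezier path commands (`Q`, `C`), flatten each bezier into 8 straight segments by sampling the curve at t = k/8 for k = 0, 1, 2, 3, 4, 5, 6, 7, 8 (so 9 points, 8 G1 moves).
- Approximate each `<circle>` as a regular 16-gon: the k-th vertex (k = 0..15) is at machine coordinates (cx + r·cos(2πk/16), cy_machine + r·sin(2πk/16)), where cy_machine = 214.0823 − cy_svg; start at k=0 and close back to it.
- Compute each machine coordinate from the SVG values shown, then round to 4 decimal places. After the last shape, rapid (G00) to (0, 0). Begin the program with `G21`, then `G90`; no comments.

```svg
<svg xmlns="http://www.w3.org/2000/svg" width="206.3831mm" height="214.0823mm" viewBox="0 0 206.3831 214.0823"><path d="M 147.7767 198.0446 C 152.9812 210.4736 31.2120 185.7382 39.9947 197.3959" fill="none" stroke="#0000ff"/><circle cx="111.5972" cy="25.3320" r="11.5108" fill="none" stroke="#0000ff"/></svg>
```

G21
G90
G00 X147.7767 Y16.0377
M3 S888
G1 X144.2795 Y12.9752 F1559
G1 X131.8963 Y12.5349
G1 X113.6452 Y13.8548
G1 X92.5439 Y16.0728
G1 X71.6103 Y18.3270
G1 X53.8623 Y19.7553
G1 X42.3178 Y19.4958
G1 X39.9947 Y16.6864
M5
G00 X123.1080 Y188.7503
M3 S888
G1 X122.2318 Y193.1553 F1559
G1 X119.7366 Y196.8897
G1 X116.0022 Y199.3849
G1 X111.5972 Y200.2611
G1 X107.1922 Y199.3849
G1 X103.4578 Y196.8897
G1 X100.9626 Y193.1553
G1 X100.0864 Y188.7503
G1 X100.9626 Y184.3453
G1 X103.4578 Y180.6109
G1 X107.1922 Y178.1157
G1 X111.5972 Y177.2395
G1 X116.0022 Y178.1157
G1 X119.7366 Y180.6109
G1 X122.2318 Y184.3453
G1 X123.1080 Y188.7503
M5
G00 X0.0000 Y0.0000

Since the viewBox matches the mm dimensions, user units are millimetres directly. The only transform is the Y-flip y_m = 214.0823 − y_svg.

Shape 1 is a cubic bezier drawn with `<path>`. Its stroke #0000ff means cut at S888, F1559. After flipping Y the toolpath is (147.7767,16.0377) → (144.2795,12.9752) → (131.8963,12.5349) → (113.6452,13.8548) → (92.5439,16.0728) → (71.6103,18.3270) → (53.8623,19.7553) → (42.3178,19.4958) → (39.9947,16.6864).

Shape 2 is a circle drawn with `<circle>`. Its stroke #0000ff means cut at S888, F1559. After flipping Y the toolpath is (123.1080,188.7503) → (122.2318,193.1553) → (119.7366,196.8897) → (116.0022,199.3849) → (111.5972,200.2611) → (107.1922,199.3849) → (103.4578,196.8897) → (100.9626,193.1553) → (100.0864,188.7503) → (100.9626,184.3453) → (103.4578,180.6109) → (107.1922,178.1157) → (111.5972,177.2395) → (116.0022,178.1157) → (119.7366,180.6109) → (122.2318,184.3453) → (123.1080,188.7503), returning to the start.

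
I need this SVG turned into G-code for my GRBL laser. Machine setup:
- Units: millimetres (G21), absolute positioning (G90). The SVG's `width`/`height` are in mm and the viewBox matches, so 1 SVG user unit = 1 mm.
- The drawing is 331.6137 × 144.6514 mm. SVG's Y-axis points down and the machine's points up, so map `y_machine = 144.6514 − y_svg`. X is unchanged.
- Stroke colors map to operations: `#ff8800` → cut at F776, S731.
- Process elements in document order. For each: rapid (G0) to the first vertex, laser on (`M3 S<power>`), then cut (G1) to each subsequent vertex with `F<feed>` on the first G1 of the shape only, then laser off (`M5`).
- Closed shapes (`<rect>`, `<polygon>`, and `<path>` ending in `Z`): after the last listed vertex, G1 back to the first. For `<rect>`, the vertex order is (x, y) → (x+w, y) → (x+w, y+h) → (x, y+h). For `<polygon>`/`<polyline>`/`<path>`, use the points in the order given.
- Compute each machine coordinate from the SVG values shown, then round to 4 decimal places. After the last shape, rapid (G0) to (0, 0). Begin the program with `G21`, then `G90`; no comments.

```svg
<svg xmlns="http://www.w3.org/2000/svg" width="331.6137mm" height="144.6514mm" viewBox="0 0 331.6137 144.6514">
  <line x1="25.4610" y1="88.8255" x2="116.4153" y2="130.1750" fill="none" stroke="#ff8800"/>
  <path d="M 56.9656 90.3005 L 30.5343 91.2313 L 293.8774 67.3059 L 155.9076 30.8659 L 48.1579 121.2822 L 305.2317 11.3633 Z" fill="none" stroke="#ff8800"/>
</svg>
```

Since the viewBox matches the mm dimensions, user units are millimetres directly. The only transform is the Y-flip y_m = 144.6514 − y_svg.

Shape 1 is a line segment drawn with `<line>`. Its stroke #ff8800 means cut at S731, F776. After flipping Y the toolpath is (25.4610,55.8259) → (116.4153,14.4764).

Shape 2 is a closed polygon drawn with `<path>`. Its stroke #ff8800 means cut at S731, F776. After flipping Y the toolpath is (56.9656,54.3509) → (30.5343,53.4201) → (293.8774,77.3455) → (155.9076,113.7855) → (48.1579,23.3692) → (305.2317,133.2881) → (56.9656,54.3509), returning to the start.

G21
G90
G0 X25.4610 Y55.8259
M3 S731
G1 X116.4153 Y14.4764 F776
M5
G0 X56.9656 Y54.3509
M3 S731
G1 X30.5343 Y53.4201 F776
G1 X293.8774 Y77.3455
G1 X155.9076 Y113.7855
G1 X48.1579 Y23.3692
G1 X305.2317 Y133.2881
G1 X56.9656 Y54.3509
M5
G0 X0.0000 Y0.0000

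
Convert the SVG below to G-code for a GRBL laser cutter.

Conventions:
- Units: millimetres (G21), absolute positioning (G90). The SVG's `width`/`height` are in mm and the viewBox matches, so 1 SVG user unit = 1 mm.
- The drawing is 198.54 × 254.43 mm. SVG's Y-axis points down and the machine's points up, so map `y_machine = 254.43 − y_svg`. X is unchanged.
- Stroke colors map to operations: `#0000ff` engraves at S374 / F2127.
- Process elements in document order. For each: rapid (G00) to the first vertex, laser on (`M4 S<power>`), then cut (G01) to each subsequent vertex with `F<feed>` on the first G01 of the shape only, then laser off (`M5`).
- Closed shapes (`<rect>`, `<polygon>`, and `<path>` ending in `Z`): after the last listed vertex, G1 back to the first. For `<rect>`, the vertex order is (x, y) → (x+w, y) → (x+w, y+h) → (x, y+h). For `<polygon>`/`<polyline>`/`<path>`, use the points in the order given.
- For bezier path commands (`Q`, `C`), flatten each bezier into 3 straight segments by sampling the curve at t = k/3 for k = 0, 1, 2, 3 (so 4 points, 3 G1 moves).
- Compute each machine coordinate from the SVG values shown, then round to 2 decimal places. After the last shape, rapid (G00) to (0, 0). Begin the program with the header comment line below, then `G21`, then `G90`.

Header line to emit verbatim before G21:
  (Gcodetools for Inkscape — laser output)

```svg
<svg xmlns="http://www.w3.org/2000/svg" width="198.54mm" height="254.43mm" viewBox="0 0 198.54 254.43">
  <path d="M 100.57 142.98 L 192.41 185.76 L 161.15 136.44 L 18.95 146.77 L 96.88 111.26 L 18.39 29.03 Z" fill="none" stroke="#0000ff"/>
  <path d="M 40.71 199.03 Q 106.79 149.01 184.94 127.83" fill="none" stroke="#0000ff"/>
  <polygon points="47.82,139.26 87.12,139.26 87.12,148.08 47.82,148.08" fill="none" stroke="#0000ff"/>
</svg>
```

(Gcodetools for Inkscape — laser output)
G21
G90
G00 X100.57 Y111.45
M4 S374
G01 X192.41 Y68.67 F2127
G01 X161.15 Y117.99
G01 X18.95 Y107.66
G01 X96.88 Y143.17
G01 X18.39 Y225.40
G01 X100.57 Y111.45
M5
G00 X40.71 Y55.40
M4 S374
G01 X86.10 Y85.54 F2127
G01 X134.18 Y109.28
G01 X184.94 Y126.60
M5
G00 X47.82 Y115.17
M4 S374
G01 X87.12 Y115.17 F2127
G01 X87.12 Y106.35
G01 X47.82 Y106.35
G01 X47.82 Y115.17
M5
G00 X0.00 Y0.00

1 u = 1 mm; y_m = 254.43 − y.

[1] `<path>` closed polygon, #0000ff→engrave S374 F2127: (100.57,111.45) → (192.41,68.67) → (161.15,117.99) → (18.95,107.66) → (96.88,143.17) → (18.39,225.40) → (100.57,111.45) (closed)

[2] `<path>` quadratic bezier, #0000ff→engrave S374 F2127: (40.71,55.40) → (86.10,85.54) → (134.18,109.28) → (184.94,126.60)

[3] `<polygon>` rectangle, #0000ff→engrave S374 F2127: (47.82,115.17) → (87.12,115.17) → (87.12,106.35) → (47.82,106.35) → (47.82,115.17) (closed)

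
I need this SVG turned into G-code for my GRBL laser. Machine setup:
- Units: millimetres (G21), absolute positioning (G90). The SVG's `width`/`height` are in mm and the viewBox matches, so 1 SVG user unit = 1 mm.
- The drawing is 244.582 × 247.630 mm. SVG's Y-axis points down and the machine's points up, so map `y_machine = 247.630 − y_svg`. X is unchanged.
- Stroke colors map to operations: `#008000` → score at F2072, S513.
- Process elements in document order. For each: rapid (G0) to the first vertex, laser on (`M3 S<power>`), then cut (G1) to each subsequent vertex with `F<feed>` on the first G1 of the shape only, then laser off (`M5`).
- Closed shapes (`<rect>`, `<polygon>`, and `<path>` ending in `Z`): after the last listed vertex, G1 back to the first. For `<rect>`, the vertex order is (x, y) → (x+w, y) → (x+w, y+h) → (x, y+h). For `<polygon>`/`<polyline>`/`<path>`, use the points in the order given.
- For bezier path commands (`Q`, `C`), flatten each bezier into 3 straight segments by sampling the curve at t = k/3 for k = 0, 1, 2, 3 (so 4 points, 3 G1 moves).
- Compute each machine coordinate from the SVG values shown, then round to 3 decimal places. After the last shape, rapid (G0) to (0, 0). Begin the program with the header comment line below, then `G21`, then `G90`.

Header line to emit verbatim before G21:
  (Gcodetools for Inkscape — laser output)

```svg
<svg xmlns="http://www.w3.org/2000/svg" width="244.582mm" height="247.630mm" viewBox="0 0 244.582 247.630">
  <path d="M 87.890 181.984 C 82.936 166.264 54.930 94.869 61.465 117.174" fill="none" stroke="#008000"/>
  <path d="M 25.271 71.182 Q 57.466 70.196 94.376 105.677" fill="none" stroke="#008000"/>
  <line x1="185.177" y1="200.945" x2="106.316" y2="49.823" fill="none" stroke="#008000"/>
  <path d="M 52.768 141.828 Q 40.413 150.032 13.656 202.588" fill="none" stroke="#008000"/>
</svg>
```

1 u = 1 mm; y_m = 247.630 − y.

[1] `<path>` cubic bezier, #008000→score S513 F2072: (87.890,65.646) → (77.385,94.392) → (64.311,127.060) → (61.465,130.456)

[2] `<path>` quadratic bezier, #008000→score S513 F2072: (25.271,176.448) → (47.258,173.053) → (70.293,161.555) → (94.376,141.953)

[3] `<line>` line segment, #008000→score S513 F2072: (185.177,46.685) → (106.316,197.807)

[4] `<path>` quadratic bezier, #008000→score S513 F2072: (52.768,105.802) → (42.931,95.405) → (29.894,75.151) → (13.656,45.042)

(Gcodetools for Inkscape — laser output)
G21
G90
G0 X87.890 Y65.646
M3 S513
G1 X77.385 Y94.392 F2072
G1 X64.311 Y127.060
G1 X61.465 Y130.456
M5
G0 X25.271 Y176.448
M3 S513
G1 X47.258 Y173.053 F2072
G1 X70.293 Y161.555
G1 X94.376 Y141.953
M5
G0 X185.177 Y46.685
M3 S513
G1 X106.316 Y197.807 F2072
M5
G0 X52.768 Y105.802
M3 S513
G1 X42.931 Y95.405 F2072
G1 X29.894 Y75.151
G1 X13.656 Y45.042
M5
G0 X0.000 Y0.000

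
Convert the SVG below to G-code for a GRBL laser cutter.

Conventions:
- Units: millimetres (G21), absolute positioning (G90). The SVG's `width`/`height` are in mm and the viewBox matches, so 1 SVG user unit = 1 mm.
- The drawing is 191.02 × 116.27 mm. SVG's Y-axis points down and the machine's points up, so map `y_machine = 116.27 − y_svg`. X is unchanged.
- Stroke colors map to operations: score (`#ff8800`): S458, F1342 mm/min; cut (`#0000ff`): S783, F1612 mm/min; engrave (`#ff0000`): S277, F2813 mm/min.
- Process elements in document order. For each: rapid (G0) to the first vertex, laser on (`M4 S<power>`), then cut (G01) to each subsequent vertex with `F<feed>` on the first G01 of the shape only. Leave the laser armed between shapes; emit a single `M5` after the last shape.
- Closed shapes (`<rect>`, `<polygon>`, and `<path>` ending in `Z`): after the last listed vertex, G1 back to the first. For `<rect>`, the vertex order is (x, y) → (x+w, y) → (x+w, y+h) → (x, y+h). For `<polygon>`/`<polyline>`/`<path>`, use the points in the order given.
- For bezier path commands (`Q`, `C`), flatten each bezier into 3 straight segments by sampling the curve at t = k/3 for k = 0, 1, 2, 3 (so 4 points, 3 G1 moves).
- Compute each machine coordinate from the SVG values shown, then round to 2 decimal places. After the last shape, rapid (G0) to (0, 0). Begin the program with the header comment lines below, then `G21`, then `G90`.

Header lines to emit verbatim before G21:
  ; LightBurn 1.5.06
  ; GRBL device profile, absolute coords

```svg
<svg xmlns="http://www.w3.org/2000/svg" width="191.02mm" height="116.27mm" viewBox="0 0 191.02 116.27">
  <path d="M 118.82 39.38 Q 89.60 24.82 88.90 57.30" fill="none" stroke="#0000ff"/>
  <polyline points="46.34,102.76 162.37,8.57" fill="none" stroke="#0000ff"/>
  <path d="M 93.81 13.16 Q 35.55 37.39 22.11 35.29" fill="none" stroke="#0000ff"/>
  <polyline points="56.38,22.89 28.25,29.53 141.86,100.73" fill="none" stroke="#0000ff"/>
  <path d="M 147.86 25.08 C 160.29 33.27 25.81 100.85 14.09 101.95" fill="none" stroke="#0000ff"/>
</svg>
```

viewBox `0 0 191.02 116.27` with mm width/height → 1 unit = 1 mm. Flip: y_m = 116.27 − y_svg.

**Shape 1** — `<path>` quadratic bezier, stroke `#0000ff` → cut (S783, F1612). Control points (SVG): P0=(118.82,39.38), P1=(89.60,24.82), P2=(88.90,57.30); sampled at t=k/3. Machine vertices: (118.82,76.89) → (102.51,81.37) → (92.54,75.40) → (88.90,58.97). Open path.

**Shape 2** — `<polyline>` line segment, stroke `#0000ff` → cut (S783, F1612). Machine vertices: (46.34,13.51) → (162.37,107.70). Open path.

**Shape 3** — `<path>` quadratic bezier, stroke `#0000ff` → cut (S783, F1612). Control points (SVG): P0=(93.81,13.16), P1=(35.55,37.39), P2=(22.11,35.29); sampled at t=k/3. Machine vertices: (93.81,103.11) → (59.95,89.88) → (36.05,82.51) → (22.11,80.98). Open path.

**Shape 4** — `<polyline>` open polyline, stroke `#0000ff` → cut (S783, F1612). Machine vertices: (56.38,93.38) → (28.25,86.74) → (141.86,15.54). Open path.

**Shape 5** — `<path>` cubic bezier, stroke `#0000ff` → cut (S783, F1612). Control points (SVG): P0=(147.86,25.08), P1=(160.29,33.27), P2=(25.81,100.85), P3=(14.09,101.95); sampled at t=k/3. Machine vertices: (147.86,91.19) → (121.31,67.87) → (56.74,32.92) → (14.09,14.32). Open path.

; LightBurn 1.5.06
; GRBL device profile, absolute coords
G21
G90
G0 X118.82 Y76.89
M4 S783
G01 X102.51 Y81.37 F1612
G01 X92.54 Y75.40
G01 X88.90 Y58.97
G0 X46.34 Y13.51
M4 S783
G01 X162.37 Y107.70 F1612
G0 X93.81 Y103.11
M4 S783
G01 X59.95 Y89.88 F1612
G01 X36.05 Y82.51
G01 X22.11 Y80.98
G0 X56.38 Y93.38
M4 S783
G01 X28.25 Y86.74 F1612
G01 X141.86 Y15.54
G0 X147.86 Y91.19
M4 S783
G01 X121.31 Y67.87 F1612
G01 X56.74 Y32.92
G01 X14.09 Y14.32
M5
G0 X0.00 Y0.00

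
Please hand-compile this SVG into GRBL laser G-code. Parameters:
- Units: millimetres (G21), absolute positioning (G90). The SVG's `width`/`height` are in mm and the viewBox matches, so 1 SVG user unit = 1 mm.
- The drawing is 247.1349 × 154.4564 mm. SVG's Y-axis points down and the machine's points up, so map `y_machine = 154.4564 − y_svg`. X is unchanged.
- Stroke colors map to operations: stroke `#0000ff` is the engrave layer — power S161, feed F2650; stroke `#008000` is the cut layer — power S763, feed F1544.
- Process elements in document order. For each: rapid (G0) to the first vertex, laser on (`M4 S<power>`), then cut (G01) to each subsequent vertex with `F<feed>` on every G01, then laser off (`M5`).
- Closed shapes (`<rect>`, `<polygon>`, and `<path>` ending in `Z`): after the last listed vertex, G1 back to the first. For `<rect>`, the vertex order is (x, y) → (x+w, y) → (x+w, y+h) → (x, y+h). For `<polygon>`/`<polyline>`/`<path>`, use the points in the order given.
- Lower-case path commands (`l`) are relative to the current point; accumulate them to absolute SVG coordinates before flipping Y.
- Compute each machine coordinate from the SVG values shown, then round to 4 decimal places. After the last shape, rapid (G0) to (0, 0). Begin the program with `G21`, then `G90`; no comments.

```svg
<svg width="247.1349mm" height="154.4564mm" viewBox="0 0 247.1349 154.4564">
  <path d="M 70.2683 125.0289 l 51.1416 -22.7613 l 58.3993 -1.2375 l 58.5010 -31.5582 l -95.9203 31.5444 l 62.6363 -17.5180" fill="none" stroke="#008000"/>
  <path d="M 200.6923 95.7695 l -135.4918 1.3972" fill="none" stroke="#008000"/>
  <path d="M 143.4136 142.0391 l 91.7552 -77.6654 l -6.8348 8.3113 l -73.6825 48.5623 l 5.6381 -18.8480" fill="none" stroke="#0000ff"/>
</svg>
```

Since the viewBox matches the mm dimensions, user units are millimetres directly. The only transform is the Y-flip y_m = 154.4564 − y_svg.

Shape 1 is a open polyline drawn with `<path>`. Its stroke #008000 means cut at S763, F1544. After flipping Y the toolpath is (70.2683,29.4275) → (121.4099,52.1888) → (179.8092,53.4263) → (238.3102,84.9845) → (142.3899,53.4401) → (205.0262,70.9581).

Shape 2 is a line segment drawn with `<path>`. Its stroke #008000 means cut at S763, F1544. After flipping Y the toolpath is (200.6923,58.6869) → (65.2005,57.2897).

Shape 3 is a open polyline drawn with `<path>`. Its stroke #0000ff means engrave at S161, F2650. After flipping Y the toolpath is (143.4136,12.4173) → (235.1688,90.0827) → (228.3340,81.7714) → (154.6515,33.2091) → (160.2896,52.0571).

G21
G90
G0 X70.2683 Y29.4275
M4 S763
G01 X121.4099 Y52.1888 F1544
G01 X179.8092 Y53.4263 F1544
G01 X238.3102 Y84.9845 F1544
G01 X142.3899 Y53.4401 F1544
G01 X205.0262 Y70.9581 F1544
M5
G0 X200.6923 Y58.6869
M4 S763
G01 X65.2005 Y57.2897 F1544
M5
G0 X143.4136 Y12.4173
M4 S161
G01 X235.1688 Y90.0827 F2650
G01 X228.3340 Y81.7714 F2650
G01 X154.6515 Y33.2091 F2650
G01 X160.2896 Y52.0571 F2650
M5
G0 X0.0000 Y0.0000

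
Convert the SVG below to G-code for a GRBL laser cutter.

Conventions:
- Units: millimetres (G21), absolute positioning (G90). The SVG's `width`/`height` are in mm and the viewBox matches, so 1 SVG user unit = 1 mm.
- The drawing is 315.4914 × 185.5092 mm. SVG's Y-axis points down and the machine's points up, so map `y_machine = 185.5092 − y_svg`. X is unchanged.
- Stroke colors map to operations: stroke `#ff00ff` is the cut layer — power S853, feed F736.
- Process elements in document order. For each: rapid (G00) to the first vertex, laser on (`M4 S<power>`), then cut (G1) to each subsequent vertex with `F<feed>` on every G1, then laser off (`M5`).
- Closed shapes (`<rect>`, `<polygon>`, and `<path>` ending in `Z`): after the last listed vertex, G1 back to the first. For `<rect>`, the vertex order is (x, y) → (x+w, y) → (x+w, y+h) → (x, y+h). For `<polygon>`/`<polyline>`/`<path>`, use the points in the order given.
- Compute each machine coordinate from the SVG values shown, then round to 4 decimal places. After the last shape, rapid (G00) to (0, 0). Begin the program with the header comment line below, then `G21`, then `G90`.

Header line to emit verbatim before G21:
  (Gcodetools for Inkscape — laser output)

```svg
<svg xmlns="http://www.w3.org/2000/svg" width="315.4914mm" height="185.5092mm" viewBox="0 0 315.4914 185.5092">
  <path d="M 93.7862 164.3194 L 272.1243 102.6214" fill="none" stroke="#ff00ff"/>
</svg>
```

(Gcodetools for Inkscape — laser output)
G21
G90
G00 X93.7862 Y21.1898
M4 S853
G1 X272.1243 Y82.8878 F736
M5
G00 X0.0000 Y0.0000

1 u = 1 mm; y_m = 185.5092 − y.

[1] `<path>` line segment, #ff00ff→cut S853 F736: (93.7862,21.1898) → (272.1243,82.8878)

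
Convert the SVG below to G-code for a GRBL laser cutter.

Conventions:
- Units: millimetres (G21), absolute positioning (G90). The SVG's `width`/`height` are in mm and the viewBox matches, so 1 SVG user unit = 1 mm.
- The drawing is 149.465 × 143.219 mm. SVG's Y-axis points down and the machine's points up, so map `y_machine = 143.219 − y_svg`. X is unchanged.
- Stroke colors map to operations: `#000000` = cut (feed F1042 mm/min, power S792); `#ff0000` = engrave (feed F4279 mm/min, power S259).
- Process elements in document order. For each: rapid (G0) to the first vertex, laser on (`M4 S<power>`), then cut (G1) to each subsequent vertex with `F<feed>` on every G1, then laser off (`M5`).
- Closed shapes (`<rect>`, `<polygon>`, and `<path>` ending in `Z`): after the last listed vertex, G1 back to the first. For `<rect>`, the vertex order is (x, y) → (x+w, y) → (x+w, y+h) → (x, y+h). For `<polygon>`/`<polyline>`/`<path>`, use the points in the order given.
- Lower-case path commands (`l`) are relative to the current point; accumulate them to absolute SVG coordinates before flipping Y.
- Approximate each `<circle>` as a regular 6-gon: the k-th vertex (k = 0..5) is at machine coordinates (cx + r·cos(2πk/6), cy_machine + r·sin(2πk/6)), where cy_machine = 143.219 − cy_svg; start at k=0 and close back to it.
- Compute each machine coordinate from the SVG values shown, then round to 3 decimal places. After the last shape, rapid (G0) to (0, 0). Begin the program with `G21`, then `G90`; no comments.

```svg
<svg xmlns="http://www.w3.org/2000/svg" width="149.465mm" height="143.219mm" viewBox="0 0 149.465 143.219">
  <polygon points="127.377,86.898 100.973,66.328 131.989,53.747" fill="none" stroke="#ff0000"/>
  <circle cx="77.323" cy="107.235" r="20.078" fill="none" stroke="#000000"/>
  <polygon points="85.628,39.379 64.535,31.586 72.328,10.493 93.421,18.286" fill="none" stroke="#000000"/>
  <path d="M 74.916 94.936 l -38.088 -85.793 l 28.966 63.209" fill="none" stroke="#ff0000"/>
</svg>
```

G21
G90
G0 X127.377 Y56.321
M4 S259
G1 X100.973 Y76.891 F4279
G1 X131.989 Y89.472 F4279
G1 X127.377 Y56.321 F4279
M5
G0 X97.401 Y35.984
M4 S792
G1 X87.362 Y53.372 F1042
G1 X67.284 Y53.372 F1042
G1 X57.245 Y35.984 F1042
G1 X67.284 Y18.596 F1042
G1 X87.362 Y18.596 F1042
G1 X97.401 Y35.984 F1042
M5
G0 X85.628 Y103.840
M4 S792
G1 X64.535 Y111.633 F1042
G1 X72.328 Y132.726 F1042
G1 X93.421 Y124.933 F1042
G1 X85.628 Y103.840 F1042
M5
G0 X74.916 Y48.283
M4 S259
G1 X36.828 Y134.076 F4279
G1 X65.794 Y70.867 F4279
M5
G0 X0.000 Y0.000

1 u = 1 mm; y_m = 143.219 − y.

[1] `<polygon>` regular polygon, #ff0000→engrave S259 F4279: (127.377,56.321) → (100.973,76.891) → (131.989,89.472) → (127.377,56.321) (closed)

[2] `<circle>` circle, #000000→cut S792 F1042: (97.401,35.984) → (87.362,53.372) → (67.284,53.372) → (57.245,35.984) → (67.284,18.596) → (87.362,18.596) → (97.401,35.984) (closed)

[3] `<polygon>` regular polygon, #000000→cut S792 F1042: (85.628,103.840) → (64.535,111.633) → (72.328,132.726) → (93.421,124.933) → (85.628,103.840) (closed)

[4] `<path>` open polyline, #ff0000→engrave S259 F4279: (74.916,48.283) → (36.828,134.076) → (65.794,70.867)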